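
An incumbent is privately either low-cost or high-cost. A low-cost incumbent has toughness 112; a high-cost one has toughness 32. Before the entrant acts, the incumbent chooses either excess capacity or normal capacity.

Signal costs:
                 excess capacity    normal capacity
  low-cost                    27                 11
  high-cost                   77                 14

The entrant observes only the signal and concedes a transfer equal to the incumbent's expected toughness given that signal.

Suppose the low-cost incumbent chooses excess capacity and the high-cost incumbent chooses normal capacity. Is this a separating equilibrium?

No

Under separation the entrant infers type exactly: excess capacity → low-cost (pays 112), normal capacity → high-cost (pays 32).
Low-cost: excess capacity gives 112 − 27 = 85; normal capacity gives 32 − 11 = 21. No deviation. ✓
High-cost: normal capacity gives 32 − 14 = 18; excess capacity gives 112 − 77 = 35. Would deviate. ✗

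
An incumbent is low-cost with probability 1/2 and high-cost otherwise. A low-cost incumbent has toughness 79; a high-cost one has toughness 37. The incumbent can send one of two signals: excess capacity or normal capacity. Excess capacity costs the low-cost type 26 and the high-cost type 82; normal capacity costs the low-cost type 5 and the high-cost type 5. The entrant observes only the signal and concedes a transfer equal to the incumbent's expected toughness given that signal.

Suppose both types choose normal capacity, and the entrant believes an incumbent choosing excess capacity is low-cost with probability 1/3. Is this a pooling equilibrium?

Yes

On the equilibrium path (normal capacity) the entrant holds the prior 1/2 and pays 1/2·79 + 1/2·37 = 58. Off-path (excess capacity) belief 1/3 gives 1/3·79 + 2/3·37 = 51.
Low-cost: normal capacity gives 58 − 5 = 53; excess capacity gives 51 − 26 = 25. Stays. ✓
High-cost: normal capacity gives 58 − 5 = 53; excess capacity gives 51 − 82 = -31. Stays. ✓
Beliefs are Bayes-consistent on-path and both types best-respond.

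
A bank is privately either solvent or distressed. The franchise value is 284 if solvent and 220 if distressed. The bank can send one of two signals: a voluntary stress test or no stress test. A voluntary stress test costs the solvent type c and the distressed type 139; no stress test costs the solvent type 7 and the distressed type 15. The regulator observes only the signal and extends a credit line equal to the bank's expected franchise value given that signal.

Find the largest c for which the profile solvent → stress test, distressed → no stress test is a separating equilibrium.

Under separation: stress test → solvent (pays 284); no stress test → distressed (pays 220).
Distressed: 220 − 15 = 205 ≥ 284 − 139 = 145. Holds regardless of c. ✓
Solvent: 284 − c ≥ 220 − 7, so c ≤ 284 − 213 = 71.

71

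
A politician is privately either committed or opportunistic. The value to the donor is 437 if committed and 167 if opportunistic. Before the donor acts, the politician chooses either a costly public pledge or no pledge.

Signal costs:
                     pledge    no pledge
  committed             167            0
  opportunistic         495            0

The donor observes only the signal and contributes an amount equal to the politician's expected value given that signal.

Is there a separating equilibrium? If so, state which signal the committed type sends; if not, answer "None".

pledge

Try committed → pledge, opportunistic → no pledge:
  If types separate, pledge earns payment 437 and no pledge earns 167.
  Committed: pledge gives 437 − 167 = 270; no pledge gives 167 − 0 = 167. No deviation. ✓
  Opportunistic: no pledge gives 167 − 0 = 167; pledge gives 437 − 495 = -58. No deviation. ✓
Both hold — the committed type sends pledge.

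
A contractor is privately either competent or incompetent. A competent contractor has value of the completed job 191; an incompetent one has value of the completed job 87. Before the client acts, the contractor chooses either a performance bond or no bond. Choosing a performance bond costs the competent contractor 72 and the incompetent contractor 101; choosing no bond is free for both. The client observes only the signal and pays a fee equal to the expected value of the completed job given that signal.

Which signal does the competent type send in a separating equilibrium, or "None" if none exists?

None

Try competent → bond, incompetent → no bond:
  Under separation the client infers type exactly: bond → competent (pays 191), no bond → incompetent (pays 87).
  Competent: bond gives 191 − 72 = 119; no bond gives 87 − 0 = 87. No deviation. ✓
  Incompetent: no bond gives 87 − 0 = 87; bond gives 191 − 101 = 90. Would deviate. ✗
Try competent → no bond, incompetent → bond:
  Under separation the client infers type exactly: no bond → competent (pays 191), bond → incompetent (pays 87).
  Competent: no bond gives 191 − 0 = 191; bond gives 87 − 72 = 15. No deviation. ✓
  Incompetent: bond gives 87 − 101 = -14; no bond gives 191 − 0 = 191. Would deviate. ✗
Neither assignment is incentive-compatible.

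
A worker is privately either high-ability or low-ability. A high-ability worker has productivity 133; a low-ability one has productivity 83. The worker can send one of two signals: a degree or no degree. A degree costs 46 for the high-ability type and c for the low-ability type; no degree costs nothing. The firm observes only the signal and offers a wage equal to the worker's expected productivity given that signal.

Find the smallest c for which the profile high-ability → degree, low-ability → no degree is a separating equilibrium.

50

Under separation: degree → high-ability (pays 133); no degree → low-ability (pays 83).
High-ability: 133 − 46 = 87 ≥ 83 − 0 = 83. Holds regardless of c. ✓
Low-ability: 83 − 0 ≥ 133 − c, so c ≥ 133 − 83 = 50.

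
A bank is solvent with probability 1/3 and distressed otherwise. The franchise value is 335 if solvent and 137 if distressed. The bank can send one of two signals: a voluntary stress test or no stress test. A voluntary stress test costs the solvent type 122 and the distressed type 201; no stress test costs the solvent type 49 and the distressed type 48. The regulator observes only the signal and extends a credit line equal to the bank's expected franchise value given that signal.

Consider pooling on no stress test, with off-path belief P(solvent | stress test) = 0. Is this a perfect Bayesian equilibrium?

At the pooled signal (no stress test) the regulator holds the prior 1/3 and pays 1/3·335 + 2/3·137 = 203. Off-path (stress test) belief 0 gives 0·335 + 1·137 = 137.
Solvent: no stress test gives 203 − 49 = 154; stress test gives 137 − 122 = 15. Stays. ✓
Distressed: no stress test gives 203 − 48 = 155; stress test gives 137 − 201 = -64. Stays. ✓

Yes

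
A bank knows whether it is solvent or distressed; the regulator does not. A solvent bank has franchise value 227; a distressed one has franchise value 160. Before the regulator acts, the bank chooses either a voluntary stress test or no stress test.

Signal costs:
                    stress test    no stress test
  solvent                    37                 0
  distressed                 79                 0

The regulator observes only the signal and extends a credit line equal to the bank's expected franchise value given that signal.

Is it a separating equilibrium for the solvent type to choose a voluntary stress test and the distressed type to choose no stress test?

If types separate, stress test earns payment 227 and no stress test earns 160.
Solvent: stress test gives 227 − 37 = 190; no stress test gives 160 − 0 = 160. No deviation. ✓
Distressed: no stress test gives 160 − 0 = 160; stress test gives 227 − 79 = 148. No deviation. ✓
Both incentive constraints hold.

Yes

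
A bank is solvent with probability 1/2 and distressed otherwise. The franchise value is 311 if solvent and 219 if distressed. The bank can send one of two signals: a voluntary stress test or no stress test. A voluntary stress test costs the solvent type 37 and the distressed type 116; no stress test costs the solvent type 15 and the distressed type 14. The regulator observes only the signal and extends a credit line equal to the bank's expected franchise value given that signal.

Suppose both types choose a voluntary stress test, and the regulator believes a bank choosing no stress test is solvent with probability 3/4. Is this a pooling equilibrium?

No

At the pooled signal (stress test) the regulator holds the prior 1/2 and pays 1/2·311 + 1/2·219 = 265. Off-path (no stress test) belief 3/4 gives 3/4·311 + 1/4·219 = 288.
Solvent: stress test gives 265 − 37 = 228; no stress test gives 288 − 15 = 273. Deviates. ✗
Distressed: stress test gives 265 − 116 = 149; no stress test gives 288 − 14 = 274. Deviates. ✗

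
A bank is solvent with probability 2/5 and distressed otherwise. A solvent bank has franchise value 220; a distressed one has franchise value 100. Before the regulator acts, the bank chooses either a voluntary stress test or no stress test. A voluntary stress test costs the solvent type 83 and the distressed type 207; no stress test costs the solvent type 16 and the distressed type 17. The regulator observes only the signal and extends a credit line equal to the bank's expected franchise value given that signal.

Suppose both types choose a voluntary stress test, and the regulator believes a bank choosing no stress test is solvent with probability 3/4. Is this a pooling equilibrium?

At the pooled signal (stress test) the regulator holds the prior 2/5 and pays 2/5·220 + 3/5·100 = 148. Off-path (no stress test) belief 3/4 gives 3/4·220 + 1/4·100 = 190.
Solvent: stress test gives 148 − 83 = 65; no stress test gives 190 − 16 = 174. Deviates. ✗
Distressed: stress test gives 148 − 207 = -59; no stress test gives 190 − 17 = 173. Deviates. ✗

No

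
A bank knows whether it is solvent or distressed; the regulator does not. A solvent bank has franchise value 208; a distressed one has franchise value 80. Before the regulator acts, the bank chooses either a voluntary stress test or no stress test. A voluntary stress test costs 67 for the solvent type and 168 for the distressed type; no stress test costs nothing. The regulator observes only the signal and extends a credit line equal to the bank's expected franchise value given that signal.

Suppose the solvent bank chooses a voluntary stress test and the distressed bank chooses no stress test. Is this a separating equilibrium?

Under separation the regulator infers type exactly: stress test → solvent (pays 208), no stress test → distressed (pays 80).
Solvent: stress test gives 208 − 67 = 141; no stress test gives 80 − 0 = 80. No deviation. ✓
Distressed: no stress test gives 80 − 0 = 80; stress test gives 208 − 168 = 40. No deviation. ✓
Both incentive constraints hold.

Yes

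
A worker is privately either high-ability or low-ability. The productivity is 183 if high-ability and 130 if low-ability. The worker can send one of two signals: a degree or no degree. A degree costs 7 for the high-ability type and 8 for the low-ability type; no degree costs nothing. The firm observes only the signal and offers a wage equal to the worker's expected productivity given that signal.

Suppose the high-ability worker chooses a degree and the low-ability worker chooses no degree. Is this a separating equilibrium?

Under separation the firm infers type exactly: degree → high-ability (pays 183), no degree → low-ability (pays 130).
High-ability: degree gives 183 − 7 = 176; no degree gives 130 − 0 = 130. No deviation. ✓
Low-ability: no degree gives 130 − 0 = 130; degree gives 183 − 8 = 175. Would deviate. ✗

No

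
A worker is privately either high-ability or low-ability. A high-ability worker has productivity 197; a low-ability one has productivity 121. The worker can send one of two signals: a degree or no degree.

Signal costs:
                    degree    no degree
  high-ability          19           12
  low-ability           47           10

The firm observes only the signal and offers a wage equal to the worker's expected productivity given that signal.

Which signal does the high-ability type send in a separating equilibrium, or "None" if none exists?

Try high-ability → degree, low-ability → no degree:
  If types separate, degree earns payment 197 and no degree earns 121.
  High-ability: degree gives 197 − 19 = 178; no degree gives 121 − 12 = 109. No deviation. ✓
  Low-ability: no degree gives 121 − 10 = 111; degree gives 197 − 47 = 150. Would deviate. ✗
Try high-ability → no degree, low-ability → degree:
  If types separate, no degree earns payment 197 and degree earns 121.
  High-ability: no degree gives 197 − 12 = 185; degree gives 121 − 19 = 102. No deviation. ✓
  Low-ability: degree gives 121 − 47 = 74; no degree gives 197 − 10 = 187. Would deviate. ✗
Neither assignment is incentive-compatible.

None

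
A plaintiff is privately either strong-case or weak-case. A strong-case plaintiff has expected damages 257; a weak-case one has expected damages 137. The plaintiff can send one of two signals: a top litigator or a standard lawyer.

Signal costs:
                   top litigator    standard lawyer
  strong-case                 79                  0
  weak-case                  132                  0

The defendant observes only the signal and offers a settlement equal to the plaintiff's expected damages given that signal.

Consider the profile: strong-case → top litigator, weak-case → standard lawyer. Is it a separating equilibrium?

If types separate, top litigator earns payment 257 and standard lawyer earns 137.
Strong-case: top litigator gives 257 − 79 = 178; standard lawyer gives 137 − 0 = 137. No deviation. ✓
Weak-case: standard lawyer gives 137 − 0 = 137; top litigator gives 257 − 132 = 125. No deviation. ✓
Neither type gains from mimicking the other.

Yes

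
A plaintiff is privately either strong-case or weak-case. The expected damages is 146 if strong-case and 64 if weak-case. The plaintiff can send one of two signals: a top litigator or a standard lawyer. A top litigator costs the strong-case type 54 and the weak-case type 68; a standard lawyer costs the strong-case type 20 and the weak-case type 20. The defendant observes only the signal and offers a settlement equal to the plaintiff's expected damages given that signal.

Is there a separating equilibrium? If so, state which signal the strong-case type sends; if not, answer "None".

None

Try strong-case → top litigator, weak-case → standard lawyer:
  Under separation the defendant infers type exactly: top litigator → strong-case (pays 146), standard lawyer → weak-case (pays 64).
  Strong-case: top litigator gives 146 − 54 = 92; standard lawyer gives 64 − 20 = 44. No deviation. ✓
  Weak-case: standard lawyer gives 64 − 20 = 44; top litigator gives 146 − 68 = 78. Would deviate. ✗
Try strong-case → standard lawyer, weak-case → top litigator:
  Under separation the defendant infers type exactly: standard lawyer → strong-case (pays 146), top litigator → weak-case (pays 64).
  Strong-case: standard lawyer gives 146 − 20 = 126; top litigator gives 64 − 54 = 10. No deviation. ✓
  Weak-case: top litigator gives 64 − 68 = -4; standard lawyer gives 146 − 20 = 126. Would deviate. ✗
Neither assignment is incentive-compatible.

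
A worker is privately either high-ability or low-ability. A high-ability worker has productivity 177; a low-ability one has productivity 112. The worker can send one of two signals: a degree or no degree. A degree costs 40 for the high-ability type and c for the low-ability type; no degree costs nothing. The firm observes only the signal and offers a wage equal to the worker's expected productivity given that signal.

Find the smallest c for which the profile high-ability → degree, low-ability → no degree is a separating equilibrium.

65

Under separation: degree → high-ability (pays 177); no degree → low-ability (pays 112).
High-ability: 177 − 40 = 137 ≥ 112 − 0 = 112. Holds regardless of c. ✓
Low-ability: 112 − 0 ≥ 177 − c, so c ≥ 177 − 112 = 65.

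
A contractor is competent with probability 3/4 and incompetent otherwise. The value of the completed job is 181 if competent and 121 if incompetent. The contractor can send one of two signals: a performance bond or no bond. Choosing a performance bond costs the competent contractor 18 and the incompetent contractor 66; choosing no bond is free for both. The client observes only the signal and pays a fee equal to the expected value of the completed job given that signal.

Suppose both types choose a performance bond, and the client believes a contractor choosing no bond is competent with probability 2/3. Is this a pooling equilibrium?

At the pooled signal (bond) the client holds the prior 3/4 and pays 3/4·181 + 1/4·121 = 166. Off-path (no bond) belief 2/3 gives 2/3·181 + 1/3·121 = 161.
Competent: bond gives 166 − 18 = 148; no bond gives 161 − 0 = 161. Deviates. ✗
Incompetent: bond gives 166 − 66 = 100; no bond gives 161 − 0 = 161. Deviates. ✗

No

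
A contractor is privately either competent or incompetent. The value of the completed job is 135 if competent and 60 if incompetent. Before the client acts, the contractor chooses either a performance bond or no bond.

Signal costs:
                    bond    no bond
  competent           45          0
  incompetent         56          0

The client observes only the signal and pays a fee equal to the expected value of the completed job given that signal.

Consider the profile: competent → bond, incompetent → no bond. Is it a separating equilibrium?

No

If types separate, bond earns payment 135 and no bond earns 60.
Competent: bond gives 135 − 45 = 90; no bond gives 60 − 0 = 60. No deviation. ✓
Incompetent: no bond gives 60 − 0 = 60; bond gives 135 − 56 = 79. Would deviate. ✗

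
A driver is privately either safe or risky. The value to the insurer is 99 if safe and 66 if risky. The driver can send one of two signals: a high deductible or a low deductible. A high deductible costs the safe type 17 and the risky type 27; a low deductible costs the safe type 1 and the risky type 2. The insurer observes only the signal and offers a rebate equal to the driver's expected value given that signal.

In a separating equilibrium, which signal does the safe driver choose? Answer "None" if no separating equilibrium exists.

Try safe → high deductible, risky → low deductible:
  If types separate, high deductible earns payment 99 and low deductible earns 66.
  Safe: high deductible gives 99 − 17 = 82; low deductible gives 66 − 1 = 65. No deviation. ✓
  Risky: low deductible gives 66 − 2 = 64; high deductible gives 99 − 27 = 72. Would deviate. ✗
Try safe → low deductible, risky → high deductible:
  If types separate, low deductible earns payment 99 and high deductible earns 66.
  Safe: low deductible gives 99 − 1 = 98; high deductible gives 66 − 17 = 49. No deviation. ✓
  Risky: high deductible gives 66 − 27 = 39; low deductible gives 99 − 2 = 97. Would deviate. ✗
Neither assignment is incentive-compatible.

None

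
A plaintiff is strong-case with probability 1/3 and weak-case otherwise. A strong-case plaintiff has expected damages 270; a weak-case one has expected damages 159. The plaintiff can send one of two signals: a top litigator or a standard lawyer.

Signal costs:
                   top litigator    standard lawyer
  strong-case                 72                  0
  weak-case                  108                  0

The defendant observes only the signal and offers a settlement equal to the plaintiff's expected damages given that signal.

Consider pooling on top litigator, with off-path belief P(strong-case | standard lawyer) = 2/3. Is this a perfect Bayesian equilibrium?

No

At the pooled signal (top litigator) the defendant holds the prior 1/3 and pays 1/3·270 + 2/3·159 = 196. Off-path (standard lawyer) belief 2/3 gives 2/3·270 + 1/3·159 = 233.
Strong-case: top litigator gives 196 − 72 = 124; standard lawyer gives 233 − 0 = 233. Deviates. ✗
Weak-case: top litigator gives 196 − 108 = 88; standard lawyer gives 233 − 0 = 233. Deviates. ✗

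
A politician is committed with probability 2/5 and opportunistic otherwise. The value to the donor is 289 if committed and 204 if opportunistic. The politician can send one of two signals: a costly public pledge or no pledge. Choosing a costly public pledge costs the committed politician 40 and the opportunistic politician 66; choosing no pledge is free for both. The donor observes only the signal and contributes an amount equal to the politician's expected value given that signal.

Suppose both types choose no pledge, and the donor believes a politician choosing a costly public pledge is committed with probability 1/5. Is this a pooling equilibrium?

At the pooled signal (no pledge) the donor holds the prior 2/5 and pays 2/5·289 + 3/5·204 = 238. Off-path (pledge) belief 1/5 gives 1/5·289 + 4/5·204 = 221.
Committed: no pledge gives 238 − 0 = 238; pledge gives 221 − 40 = 181. Stays. ✓
Opportunistic: no pledge gives 238 − 0 = 238; pledge gives 221 − 66 = 155. Stays. ✓

Yes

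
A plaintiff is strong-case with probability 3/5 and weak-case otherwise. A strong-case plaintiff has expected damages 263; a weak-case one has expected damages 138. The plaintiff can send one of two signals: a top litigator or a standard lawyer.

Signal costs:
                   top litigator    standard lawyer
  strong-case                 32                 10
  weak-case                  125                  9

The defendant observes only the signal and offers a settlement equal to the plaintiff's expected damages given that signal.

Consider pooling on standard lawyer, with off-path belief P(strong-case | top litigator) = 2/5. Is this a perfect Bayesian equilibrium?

On the equilibrium path (standard lawyer) the defendant holds the prior 3/5 and pays 3/5·263 + 2/5·138 = 213. Off-path (top litigator) belief 2/5 gives 2/5·263 + 3/5·138 = 188.
Strong-case: standard lawyer gives 213 − 10 = 203; top litigator gives 188 − 32 = 156. Stays. ✓
Weak-case: standard lawyer gives 213 − 9 = 204; top litigator gives 188 − 125 = 63. Stays. ✓
Beliefs are Bayes-consistent on-path and both types best-respond.

Yes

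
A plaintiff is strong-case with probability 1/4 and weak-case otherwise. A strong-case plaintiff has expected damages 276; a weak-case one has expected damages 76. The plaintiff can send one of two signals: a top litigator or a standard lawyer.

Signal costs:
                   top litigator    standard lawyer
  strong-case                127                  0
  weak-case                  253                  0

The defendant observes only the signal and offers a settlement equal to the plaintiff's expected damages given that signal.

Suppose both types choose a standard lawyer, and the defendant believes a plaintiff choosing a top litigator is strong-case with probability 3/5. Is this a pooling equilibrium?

Yes

At the pooled signal (standard lawyer) the defendant holds the prior 1/4 and pays 1/4·276 + 3/4·76 = 126. Off-path (top litigator) belief 3/5 gives 3/5·276 + 2/5·76 = 196.
Strong-case: standard lawyer gives 126 − 0 = 126; top litigator gives 196 − 127 = 69. Stays. ✓
Weak-case: standard lawyer gives 126 − 0 = 126; top litigator gives 196 − 253 = -57. Stays. ✓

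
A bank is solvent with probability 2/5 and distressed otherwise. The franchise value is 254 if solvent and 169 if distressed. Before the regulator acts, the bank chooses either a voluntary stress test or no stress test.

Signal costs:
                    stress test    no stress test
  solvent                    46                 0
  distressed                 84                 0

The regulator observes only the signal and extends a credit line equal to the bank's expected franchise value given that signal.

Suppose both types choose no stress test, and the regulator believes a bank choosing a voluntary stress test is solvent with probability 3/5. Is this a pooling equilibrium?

Yes

On the equilibrium path (no stress test) the regulator holds the prior 2/5 and pays 2/5·254 + 3/5·169 = 203. Off-path (stress test) belief 3/5 gives 3/5·254 + 2/5·169 = 220.
Solvent: no stress test gives 203 − 0 = 203; stress test gives 220 − 46 = 174. Stays. ✓
Distressed: no stress test gives 203 − 0 = 203; stress test gives 220 − 84 = 136. Stays. ✓
Beliefs are Bayes-consistent on-path and both types best-respond.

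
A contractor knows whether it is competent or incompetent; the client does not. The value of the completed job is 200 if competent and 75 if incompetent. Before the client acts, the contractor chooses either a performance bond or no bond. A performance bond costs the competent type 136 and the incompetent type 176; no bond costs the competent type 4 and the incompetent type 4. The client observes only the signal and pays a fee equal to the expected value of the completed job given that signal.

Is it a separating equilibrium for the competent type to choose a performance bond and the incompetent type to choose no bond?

Under separation the client infers type exactly: bond → competent (pays 200), no bond → incompetent (pays 75).
Competent: bond gives 200 − 136 = 64; no bond gives 75 − 4 = 71. Would deviate. ✗
Incompetent: no bond gives 75 − 4 = 71; bond gives 200 − 176 = 24. No deviation. ✓

No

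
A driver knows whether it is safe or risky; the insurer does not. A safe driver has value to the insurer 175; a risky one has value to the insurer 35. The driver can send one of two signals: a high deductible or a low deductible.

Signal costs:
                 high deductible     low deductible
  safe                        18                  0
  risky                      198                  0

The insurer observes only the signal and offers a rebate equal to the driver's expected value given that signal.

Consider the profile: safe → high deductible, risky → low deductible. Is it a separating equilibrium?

Under separation the insurer infers type exactly: high deductible → safe (pays 175), low deductible → risky (pays 35).
Safe: high deductible gives 175 − 18 = 157; low deductible gives 35 − 0 = 35. No deviation. ✓
Risky: low deductible gives 35 − 0 = 35; high deductible gives 175 − 198 = -23. No deviation. ✓
Neither type gains from mimicking the other.

Yes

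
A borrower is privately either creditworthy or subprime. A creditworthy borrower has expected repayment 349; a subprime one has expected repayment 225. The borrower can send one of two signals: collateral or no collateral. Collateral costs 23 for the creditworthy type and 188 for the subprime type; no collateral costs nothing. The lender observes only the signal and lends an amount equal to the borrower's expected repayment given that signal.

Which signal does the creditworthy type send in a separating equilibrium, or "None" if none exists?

Try creditworthy → collateral, subprime → no collateral:
  If types separate, collateral earns payment 349 and no collateral earns 225.
  Creditworthy: collateral gives 349 − 23 = 326; no collateral gives 225 − 0 = 225. No deviation. ✓
  Subprime: no collateral gives 225 − 0 = 225; collateral gives 349 − 188 = 161. No deviation. ✓
Both hold — the creditworthy type sends collateral.

collateral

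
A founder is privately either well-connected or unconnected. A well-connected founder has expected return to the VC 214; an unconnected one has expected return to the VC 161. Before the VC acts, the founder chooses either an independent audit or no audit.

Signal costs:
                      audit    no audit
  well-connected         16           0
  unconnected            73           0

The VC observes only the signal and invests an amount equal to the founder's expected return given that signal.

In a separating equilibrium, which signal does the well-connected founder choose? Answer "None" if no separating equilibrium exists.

audit

Try well-connected → audit, unconnected → no audit:
  If types separate, audit earns payment 214 and no audit earns 161.
  Well-connected: audit gives 214 − 16 = 198; no audit gives 161 − 0 = 161. No deviation. ✓
  Unconnected: no audit gives 161 − 0 = 161; audit gives 214 − 73 = 141. No deviation. ✓
Both hold — the well-connected type sends audit.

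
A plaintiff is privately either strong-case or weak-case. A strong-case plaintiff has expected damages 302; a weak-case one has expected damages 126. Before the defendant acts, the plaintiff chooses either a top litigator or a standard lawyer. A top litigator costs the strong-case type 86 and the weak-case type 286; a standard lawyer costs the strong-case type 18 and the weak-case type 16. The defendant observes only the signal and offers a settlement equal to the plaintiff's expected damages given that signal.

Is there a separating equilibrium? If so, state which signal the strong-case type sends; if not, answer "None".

Try strong-case → top litigator, weak-case → standard lawyer:
  If types separate, top litigator earns payment 302 and standard lawyer earns 126.
  Strong-case: top litigator gives 302 − 86 = 216; standard lawyer gives 126 − 18 = 108. No deviation. ✓
  Weak-case: standard lawyer gives 126 − 16 = 110; top litigator gives 302 − 286 = 16. No deviation. ✓
Both hold — the strong-case type sends top litigator.

top litigator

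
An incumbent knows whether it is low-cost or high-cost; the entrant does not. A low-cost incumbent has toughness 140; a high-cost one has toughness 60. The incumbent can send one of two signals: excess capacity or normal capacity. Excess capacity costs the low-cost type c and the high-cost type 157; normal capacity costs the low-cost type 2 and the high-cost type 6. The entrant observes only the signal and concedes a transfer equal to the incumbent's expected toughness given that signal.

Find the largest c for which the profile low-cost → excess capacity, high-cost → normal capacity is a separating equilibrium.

Under separation: excess capacity → low-cost (pays 140); normal capacity → high-cost (pays 60).
High-cost: 60 − 6 = 54 ≥ 140 − 157 = -17. Holds regardless of c. ✓
Low-cost: 140 − c ≥ 60 − 2, so c ≤ 140 − 58 = 82.

82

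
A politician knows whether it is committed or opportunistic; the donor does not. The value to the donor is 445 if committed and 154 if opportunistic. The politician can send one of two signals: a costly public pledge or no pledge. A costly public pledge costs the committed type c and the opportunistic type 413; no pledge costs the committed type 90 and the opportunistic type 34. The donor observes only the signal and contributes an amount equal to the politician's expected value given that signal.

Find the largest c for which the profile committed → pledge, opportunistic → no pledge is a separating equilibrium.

Under separation: pledge → committed (pays 445); no pledge → opportunistic (pays 154).
Opportunistic: 154 − 34 = 120 ≥ 445 − 413 = 32. Holds regardless of c. ✓
Committed: 445 − c ≥ 154 − 90, so c ≤ 445 − 64 = 381.

381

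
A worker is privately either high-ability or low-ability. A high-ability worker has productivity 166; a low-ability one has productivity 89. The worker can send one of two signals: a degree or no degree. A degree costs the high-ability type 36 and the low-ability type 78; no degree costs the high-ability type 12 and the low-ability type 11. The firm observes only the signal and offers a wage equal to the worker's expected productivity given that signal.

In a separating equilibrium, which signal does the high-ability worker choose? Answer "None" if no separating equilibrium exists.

Try high-ability → degree, low-ability → no degree:
  Under separation the firm infers type exactly: degree → high-ability (pays 166), no degree → low-ability (pays 89).
  High-ability: degree gives 166 − 36 = 130; no degree gives 89 − 12 = 77. No deviation. ✓
  Low-ability: no degree gives 89 − 11 = 78; degree gives 166 − 78 = 88. Would deviate. ✗
Try high-ability → no degree, low-ability → degree:
  Under separation the firm infers type exactly: no degree → high-ability (pays 166), degree → low-ability (pays 89).
  High-ability: no degree gives 166 − 12 = 154; degree gives 89 − 36 = 53. No deviation. ✓
  Low-ability: degree gives 89 − 78 = 11; no degree gives 166 − 11 = 155. Would deviate. ✗
Neither assignment is incentive-compatible.

None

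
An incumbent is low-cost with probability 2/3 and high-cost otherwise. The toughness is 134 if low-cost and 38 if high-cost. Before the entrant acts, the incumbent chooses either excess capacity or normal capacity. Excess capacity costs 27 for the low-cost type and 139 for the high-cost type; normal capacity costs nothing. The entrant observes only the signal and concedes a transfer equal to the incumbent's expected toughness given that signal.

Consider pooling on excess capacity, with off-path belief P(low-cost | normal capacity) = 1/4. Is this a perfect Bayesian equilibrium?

At the pooled signal (excess capacity) the entrant holds the prior 2/3 and pays 2/3·134 + 1/3·38 = 102. Off-path (normal capacity) belief 1/4 gives 1/4·134 + 3/4·38 = 62.
Low-cost: excess capacity gives 102 − 27 = 75; normal capacity gives 62 − 0 = 62. Stays. ✓
High-cost: excess capacity gives 102 − 139 = -37; normal capacity gives 62 − 0 = 62. Deviates. ✗

No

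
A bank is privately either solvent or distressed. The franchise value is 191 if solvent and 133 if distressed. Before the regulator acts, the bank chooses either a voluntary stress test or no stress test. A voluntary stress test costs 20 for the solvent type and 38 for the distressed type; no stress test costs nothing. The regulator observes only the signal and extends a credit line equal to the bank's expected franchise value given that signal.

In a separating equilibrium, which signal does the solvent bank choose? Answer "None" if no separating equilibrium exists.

Try solvent → stress test, distressed → no stress test:
  Under separation the regulator infers type exactly: stress test → solvent (pays 191), no stress test → distressed (pays 133).
  Solvent: stress test gives 191 − 20 = 171; no stress test gives 133 − 0 = 133. No deviation. ✓
  Distressed: no stress test gives 133 − 0 = 133; stress test gives 191 − 38 = 153. Would deviate. ✗
Try solvent → no stress test, distressed → stress test:
  Under separation the regulator infers type exactly: no stress test → solvent (pays 191), stress test → distressed (pays 133).
  Solvent: no stress test gives 191 − 0 = 191; stress test gives 133 − 20 = 113. No deviation. ✓
  Distressed: stress test gives 133 − 38 = 95; no stress test gives 191 − 0 = 191. Would deviate. ✗
Neither assignment is incentive-compatible.

None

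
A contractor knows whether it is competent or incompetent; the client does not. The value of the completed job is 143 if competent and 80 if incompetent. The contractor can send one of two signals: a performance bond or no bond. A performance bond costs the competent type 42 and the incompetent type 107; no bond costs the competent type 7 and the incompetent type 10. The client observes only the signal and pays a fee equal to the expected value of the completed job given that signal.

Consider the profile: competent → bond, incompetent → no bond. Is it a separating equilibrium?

Yes

If types separate, bond earns payment 143 and no bond earns 80.
Competent: bond gives 143 − 42 = 101; no bond gives 80 − 7 = 73. No deviation. ✓
Incompetent: no bond gives 80 − 10 = 70; bond gives 143 − 107 = 36. No deviation. ✓
Neither type gains from mimicking the other.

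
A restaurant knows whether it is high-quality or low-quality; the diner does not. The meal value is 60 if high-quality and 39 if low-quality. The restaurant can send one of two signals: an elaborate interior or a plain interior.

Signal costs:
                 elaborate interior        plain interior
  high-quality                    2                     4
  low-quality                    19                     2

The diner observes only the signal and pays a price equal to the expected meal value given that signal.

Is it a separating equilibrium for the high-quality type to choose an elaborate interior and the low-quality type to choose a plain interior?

No

Under separation the diner infers type exactly: elaborate interior → high-quality (pays 60), plain interior → low-quality (pays 39).
High-quality: elaborate interior gives 60 − 2 = 58; plain interior gives 39 − 4 = 35. No deviation. ✓
Low-quality: plain interior gives 39 − 2 = 37; elaborate interior gives 60 − 19 = 41. Would deviate. ✗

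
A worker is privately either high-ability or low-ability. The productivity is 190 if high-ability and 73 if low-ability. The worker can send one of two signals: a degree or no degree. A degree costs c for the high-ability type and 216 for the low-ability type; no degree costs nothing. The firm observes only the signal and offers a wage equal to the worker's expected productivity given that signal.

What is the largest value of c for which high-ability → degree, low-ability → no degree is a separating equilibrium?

117

Under separation: degree → high-ability (pays 190); no degree → low-ability (pays 73).
Low-ability: 73 − 0 = 73 ≥ 190 − 216 = -26. Holds regardless of c. ✓
High-ability: 190 − c ≥ 73 − 0, so c ≤ 190 − 73 = 117.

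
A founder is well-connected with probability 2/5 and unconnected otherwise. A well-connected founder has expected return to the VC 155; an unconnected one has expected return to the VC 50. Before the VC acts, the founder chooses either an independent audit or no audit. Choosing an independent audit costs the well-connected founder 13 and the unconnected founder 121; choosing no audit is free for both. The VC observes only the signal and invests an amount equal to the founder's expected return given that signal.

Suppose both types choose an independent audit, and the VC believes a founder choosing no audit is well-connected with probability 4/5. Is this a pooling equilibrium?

No

At the pooled signal (audit) the VC holds the prior 2/5 and pays 2/5·155 + 3/5·50 = 92. Off-path (no audit) belief 4/5 gives 4/5·155 + 1/5·50 = 134.
Well-connected: audit gives 92 − 13 = 79; no audit gives 134 − 0 = 134. Deviates. ✗
Unconnected: audit gives 92 − 121 = -29; no audit gives 134 − 0 = 134. Deviates. ✗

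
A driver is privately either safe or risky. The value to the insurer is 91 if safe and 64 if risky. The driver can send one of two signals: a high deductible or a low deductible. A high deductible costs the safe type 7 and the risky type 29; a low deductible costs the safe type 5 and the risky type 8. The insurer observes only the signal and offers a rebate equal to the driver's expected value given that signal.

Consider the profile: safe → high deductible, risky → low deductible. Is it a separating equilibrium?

If types separate, high deductible earns payment 91 and low deductible earns 64.
Safe: high deductible gives 91 − 7 = 84; low deductible gives 64 − 5 = 59. No deviation. ✓
Risky: low deductible gives 64 − 8 = 56; high deductible gives 91 − 29 = 62. Would deviate. ✗

No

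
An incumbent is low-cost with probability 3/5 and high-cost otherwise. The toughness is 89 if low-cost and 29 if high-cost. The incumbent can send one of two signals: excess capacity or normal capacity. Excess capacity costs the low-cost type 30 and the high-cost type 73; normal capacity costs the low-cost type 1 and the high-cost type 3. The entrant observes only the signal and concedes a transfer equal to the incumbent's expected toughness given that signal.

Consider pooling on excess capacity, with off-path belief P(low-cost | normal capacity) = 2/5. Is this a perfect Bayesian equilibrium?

On the equilibrium path (excess capacity) the entrant holds the prior 3/5 and pays 3/5·89 + 2/5·29 = 65. Off-path (normal capacity) belief 2/5 gives 2/5·89 + 3/5·29 = 53.
Low-cost: excess capacity gives 65 − 30 = 35; normal capacity gives 53 − 1 = 52. Deviates. ✗
High-cost: excess capacity gives 65 − 73 = -8; normal capacity gives 53 − 3 = 50. Deviates. ✗

No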